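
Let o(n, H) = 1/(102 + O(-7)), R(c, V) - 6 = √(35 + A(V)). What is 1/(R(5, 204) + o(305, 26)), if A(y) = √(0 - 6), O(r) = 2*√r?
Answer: 2*(51 + I*√7)/(1 + 2*(6 + √(35 + I*√6))*(51 + I*√7)) ≈ 0.083801 - 0.0014498*I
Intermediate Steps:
A(y) = I*√6 (A(y) = √(-6) = I*√6)
R(c, V) = 6 + √(35 + I*√6)
o(n, H) = 1/(102 + 2*I*√7) (o(n, H) = 1/(102 + 2*√(-7)) = 1/(102 + 2*(I*√7)) = 1/(102 + 2*I*√7))
1/(R(5, 204) + o(305, 26)) = 1/((6 + √(35 + I*√6)) + (51/5216 - I*√7/5216)) = 1/(31347/5216 + √(35 + I*√6) - I*√7/5216)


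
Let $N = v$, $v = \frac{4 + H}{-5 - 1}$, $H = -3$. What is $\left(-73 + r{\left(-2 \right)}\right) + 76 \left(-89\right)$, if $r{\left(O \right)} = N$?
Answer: $- \frac{41023}{6} \approx -6837.2$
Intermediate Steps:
$v = - \frac{1}{6}$ ($v = \frac{4 - 3}{-5 - 1} = 1 \frac{1}{-6} = 1 \left(- \frac{1}{6}\right) = - \frac{1}{6} \approx -0.16667$)
$N = - \frac{1}{6} \approx -0.16667$
$r{\left(O \right)} = - \frac{1}{6}$
$\left(-73 + r{\left(-2 \right)}\right) + 76 \left(-89\right) = \left(-73 - \frac{1}{6}\right) + 76 \left(-89\right) = - \frac{439}{6} - 6764 = - \frac{41023}{6}$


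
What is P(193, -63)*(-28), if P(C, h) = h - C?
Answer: 7168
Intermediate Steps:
P(193, -63)*(-28) = (-63 - 1*193)*(-28) = (-63 - 193)*(-28) = -256*(-28) = 7168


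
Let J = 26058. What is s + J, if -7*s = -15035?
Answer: 197441/7 ≈ 28206.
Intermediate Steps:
s = 15035/7 (s = -1/7*(-15035) = 15035/7 ≈ 2147.9)
s + J = 15035/7 + 26058 = 197441/7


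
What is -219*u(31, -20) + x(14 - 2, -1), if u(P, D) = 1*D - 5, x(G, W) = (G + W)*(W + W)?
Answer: 5453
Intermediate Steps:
x(G, W) = 2*W*(G + W) (x(G, W) = (G + W)*(2*W) = 2*W*(G + W))
u(P, D) = -5 + D (u(P, D) = D - 5 = -5 + D)
-219*u(31, -20) + x(14 - 2, -1) = -219*(-5 - 20) + 2*(-1)*((14 - 2) - 1) = -219*(-25) + 2*(-1)*(12 - 1) = 5475 + 2*(-1)*11 = 5475 - 22 = 5453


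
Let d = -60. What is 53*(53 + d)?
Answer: -371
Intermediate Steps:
53*(53 + d) = 53*(53 - 60) = 53*(-7) = -371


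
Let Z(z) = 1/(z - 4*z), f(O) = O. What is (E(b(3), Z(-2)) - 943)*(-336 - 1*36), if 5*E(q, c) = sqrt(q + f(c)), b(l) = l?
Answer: 350796 - 62*sqrt(114)/5 ≈ 3.5066e+5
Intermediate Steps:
Z(z) = -1/(3*z) (Z(z) = 1/(-3*z) = -1/(3*z))
E(q, c) = sqrt(c + q)/5 (E(q, c) = sqrt(q + c)/5 = sqrt(c + q)/5)
(E(b(3), Z(-2)) - 943)*(-336 - 1*36) = (sqrt(-1/3/(-2) + 3)/5 - 943)*(-336 - 1*36) = (sqrt(-1/3*(-1/2) + 3)/5 - 943)*(-336 - 36) = (sqrt(1/6 + 3)/5 - 943)*(-372) = (sqrt(19/6)/5 - 943)*(-372) = ((sqrt(114)/6)/5 - 943)*(-372) = (sqrt(114)/30 - 943)*(-372) = (-943 + sqrt(114)/30)*(-372) = 350796 - 62*sqrt(114)/5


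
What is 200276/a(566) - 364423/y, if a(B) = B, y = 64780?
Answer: 6383807931/18332740 ≈ 348.22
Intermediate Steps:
200276/a(566) - 364423/y = 200276/566 - 364423/64780 = 200276*(1/566) - 364423*1/64780 = 100138/283 - 364423/64780 = 6383807931/18332740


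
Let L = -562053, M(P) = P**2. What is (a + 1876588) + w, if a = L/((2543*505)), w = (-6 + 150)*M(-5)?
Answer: 2414565070367/1284215 ≈ 1.8802e+6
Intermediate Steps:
w = 3600 (w = (-6 + 150)*(-5)**2 = 144*25 = 3600)
a = -562053/1284215 (a = -562053/(2543*505) = -562053/1284215 ≈ -0.43766)
(a + 1876588) + w = (-562053/1284215 + 1876588) + 3600 = 2409941896367/1284215 + 3600 = 2414565070367/1284215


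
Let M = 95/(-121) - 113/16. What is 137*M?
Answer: -2081441/1936 ≈ -1075.1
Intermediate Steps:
M = -15193/1936 (M = 95*(-1/121) - 113*1/16 = -95/121 - 113/16 = -15193/1936 ≈ -7.8476)
137*M = 137*(-15193/1936) = -2081441/1936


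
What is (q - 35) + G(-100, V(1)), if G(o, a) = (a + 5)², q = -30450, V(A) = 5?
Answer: -30385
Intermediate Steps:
G(o, a) = (5 + a)²
(q - 35) + G(-100, V(1)) = (-30450 - 35) + (5 + 5)² = -30485 + 10² = -30485 + 100 = -30385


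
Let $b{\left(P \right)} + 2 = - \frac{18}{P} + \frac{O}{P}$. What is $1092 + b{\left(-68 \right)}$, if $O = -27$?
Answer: $\frac{74165}{68} \approx 1090.7$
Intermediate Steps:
$b{\left(P \right)} = -2 - \frac{45}{P}$
$1092 + b{\left(-68 \right)} = 1092 - \left(2 + \frac{45}{-68}\right) = 1092 - \frac{91}{68} = \frac{74165}{68}$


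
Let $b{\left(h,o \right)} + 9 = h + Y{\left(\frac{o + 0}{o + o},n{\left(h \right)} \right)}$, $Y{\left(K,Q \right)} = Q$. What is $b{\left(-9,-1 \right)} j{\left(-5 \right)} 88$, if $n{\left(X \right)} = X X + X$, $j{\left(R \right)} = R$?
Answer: $-23760$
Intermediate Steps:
$n{\left(X \right)} = X + X^{2}$ ($n{\left(X \right)} = X^{2} + X = X + X^{2}$)
$b{\left(h,o \right)} = -9 + h + h \left(1 + h\right)$ ($b{\left(h,o \right)} = -9 + \left(h + h \left(1 + h\right)\right) = -9 + h + h \left(1 + h\right)$)
$b{\left(-9,-1 \right)} j{\left(-5 \right)} 88 = \left(-9 - 9 - 9 \left(1 - 9\right)\right) \left(-5\right) 88 = \left(-9 - 9 - -72\right) \left(-5\right) 88 = \left(-9 - 9 + 72\right) \left(-5\right) 88 = 54 \left(-5\right) 88 = \left(-270\right) 88 = -23760$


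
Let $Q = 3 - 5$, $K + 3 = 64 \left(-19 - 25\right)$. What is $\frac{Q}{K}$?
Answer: $\frac{2}{2819} \approx 0.00070947$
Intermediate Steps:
$K = -2819$ ($K = -3 + 64 \left(-19 - 25\right) = -3 + 64 \left(-44\right) = -3 - 2816 = -2819$)
$Q = -2$
$\frac{Q}{K} = \frac{1}{-2819} \left(-2\right) = \left(- \frac{1}{2819}\right) \left(-2\right) = \frac{2}{2819}$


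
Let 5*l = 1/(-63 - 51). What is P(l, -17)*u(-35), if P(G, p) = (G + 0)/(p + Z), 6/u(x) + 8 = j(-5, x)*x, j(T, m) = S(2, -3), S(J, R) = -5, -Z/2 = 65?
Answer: 1/2332155 ≈ 4.2879e-7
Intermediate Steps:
Z = -130 (Z = -2*65 = -130)
j(T, m) = -5
l = -1/570 (l = 1/(5*(-63 - 51)) = (1/5)/(-114) = (1/5)*(-1/114) = -1/570 ≈ -0.0017544)
u(x) = 6/(-8 - 5*x)
P(G, p) = G/(-130 + p) (P(G, p) = (G + 0)/(p - 130) = G/(-130 + p))
P(l, -17)*u(-35) = (-1/(570*(-130 - 17)))*(6/(-8 - 5*(-35))) = (-1/570/(-147))*(6/(-8 + 175)) = (-1/570*(-1/147))*(6/167) = (6*(1/167))/83790 = (1/83790)*(6/167) = 1/2332155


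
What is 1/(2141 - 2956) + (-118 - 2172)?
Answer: -1866351/815 ≈ -2290.0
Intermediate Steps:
1/(2141 - 2956) + (-118 - 2172) = 1/(-815) - 2290 = -1/815 - 2290 = -1866351/815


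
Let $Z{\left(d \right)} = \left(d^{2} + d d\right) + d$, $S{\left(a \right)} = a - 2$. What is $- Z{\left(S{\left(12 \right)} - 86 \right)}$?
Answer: $-11476$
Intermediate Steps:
$S{\left(a \right)} = -2 + a$
$Z{\left(d \right)} = d + 2 d^{2}$ ($Z{\left(d \right)} = \left(d^{2} + d^{2}\right) + d = 2 d^{2} + d = d + 2 d^{2}$)
$- Z{\left(S{\left(12 \right)} - 86 \right)} = - \left(\left(-2 + 12\right) - 86\right) \left(1 + 2 \left(\left(-2 + 12\right) - 86\right)\right) = - \left(10 - 86\right) \left(1 + 2 \left(10 - 86\right)\right) = - \left(-76\right) \left(1 + 2 \left(-76\right)\right) = - \left(-76\right) \left(1 - 152\right) = - \left(-76\right) \left(-151\right) = \left(-1\right) 11476 = -11476$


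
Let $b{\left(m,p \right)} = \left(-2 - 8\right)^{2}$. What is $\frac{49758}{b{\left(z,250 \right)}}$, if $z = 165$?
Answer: $\frac{24879}{50} \approx 497.58$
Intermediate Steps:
$b{\left(m,p \right)} = 100$ ($b{\left(m,p \right)} = \left(-10\right)^{2} = 100$)
$\frac{49758}{b{\left(z,250 \right)}} = \frac{49758}{100} = 49758 \cdot \frac{1}{100} = \frac{24879}{50}$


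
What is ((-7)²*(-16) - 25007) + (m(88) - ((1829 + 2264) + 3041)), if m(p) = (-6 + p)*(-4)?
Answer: -33253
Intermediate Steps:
m(p) = 24 - 4*p
((-7)²*(-16) - 25007) + (m(88) - ((1829 + 2264) + 3041)) = ((-7)²*(-16) - 25007) + ((24 - 4*88) - ((1829 + 2264) + 3041)) = (49*(-16) - 25007) + ((24 - 352) - (4093 + 3041)) = (-784 - 25007) + (-328 - 1*7134) = -25791 + (-328 - 7134) = -25791 - 7462 = -33253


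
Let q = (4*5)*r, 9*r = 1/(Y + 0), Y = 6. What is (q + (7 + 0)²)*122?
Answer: 162626/27 ≈ 6023.2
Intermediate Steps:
r = 1/54 (r = 1/(9*(6 + 0)) = (⅑)/6 = (⅑)*(⅙) = 1/54 ≈ 0.018519)
q = 10/27 (q = (4*5)*(1/54) = 20*(1/54) = 10/27 ≈ 0.37037)
(q + (7 + 0)²)*122 = (10/27 + (7 + 0)²)*122 = (10/27 + 7²)*122 = (10/27 + 49)*122 = (1333/27)*122 = 162626/27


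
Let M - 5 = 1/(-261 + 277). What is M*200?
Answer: 2025/2 ≈ 1012.5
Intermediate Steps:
M = 81/16 (M = 5 + 1/(-261 + 277) = 5 + 1/16 = 81/16 ≈ 5.0625)
M*200 = (81/16)*200 = 2025/2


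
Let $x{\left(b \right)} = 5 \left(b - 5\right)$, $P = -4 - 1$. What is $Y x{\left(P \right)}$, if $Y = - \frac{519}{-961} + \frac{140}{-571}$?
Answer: $- \frac{8090450}{548731} \approx -14.744$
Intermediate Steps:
$Y = \frac{161809}{548731}$ ($Y = \left(-519\right) \left(- \frac{1}{961}\right) + 140 \left(- \frac{1}{571}\right) = \frac{519}{961} - \frac{140}{571} = \frac{161809}{548731} \approx 0.29488$)
$P = -5$ ($P = -4 - 1 = -5$)
$x{\left(b \right)} = -25 + 5 b$ ($x{\left(b \right)} = 5 \left(-5 + b\right) = -25 + 5 b$)
$Y x{\left(P \right)} = \frac{161809 \left(-25 + 5 \left(-5\right)\right)}{548731} = \frac{161809 \left(-25 - 25\right)}{548731} = \frac{161809}{548731} \left(-50\right) = - \frac{8090450}{548731}$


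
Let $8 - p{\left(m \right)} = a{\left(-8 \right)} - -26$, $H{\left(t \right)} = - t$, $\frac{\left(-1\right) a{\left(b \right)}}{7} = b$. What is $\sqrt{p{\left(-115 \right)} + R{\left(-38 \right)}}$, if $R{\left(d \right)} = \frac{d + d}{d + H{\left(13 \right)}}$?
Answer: $\frac{43 i \sqrt{102}}{51} \approx 8.5153 i$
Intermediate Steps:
$a{\left(b \right)} = - 7 b$
$R{\left(d \right)} = \frac{2 d}{-13 + d}$ ($R{\left(d \right)} = \frac{d + d}{d - 13} = \frac{2 d}{d - 13} = \frac{2 d}{-13 + d}$)
$p{\left(m \right)} = -74$ ($p{\left(m \right)} = 8 - \left(\left(-7\right) \left(-8\right) - -26\right) = 8 - \left(56 + 26\right) = 8 - 82 = -74$)
$\sqrt{p{\left(-115 \right)} + R{\left(-38 \right)}} = \sqrt{-74 + 2 \left(-38\right) \frac{1}{-13 - 38}} = \sqrt{-74 + 2 \left(-38\right) \frac{1}{-51}} = \sqrt{-74 + 2 \left(-38\right) \left(- \frac{1}{51}\right)} = \sqrt{-74 + \frac{76}{51}} = \sqrt{- \frac{3698}{51}} = \frac{43 i \sqrt{102}}{51}$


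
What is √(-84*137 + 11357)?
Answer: I*√151 ≈ 12.288*I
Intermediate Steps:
√(-84*137 + 11357) = √(-11508 + 11357) = √(-151) = I*√151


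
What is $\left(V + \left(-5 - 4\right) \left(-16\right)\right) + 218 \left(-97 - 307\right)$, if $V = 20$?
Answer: $-87908$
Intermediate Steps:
$\left(V + \left(-5 - 4\right) \left(-16\right)\right) + 218 \left(-97 - 307\right) = \left(20 + \left(-5 - 4\right) \left(-16\right)\right) + 218 \left(-97 - 307\right) = \left(20 + \left(-5 - 4\right) \left(-16\right)\right) + 218 \left(-404\right) = \left(20 - -144\right) - 88072 = \left(20 + 144\right) - 88072 = 164 - 88072 = -87908$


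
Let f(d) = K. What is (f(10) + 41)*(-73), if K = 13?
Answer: -3942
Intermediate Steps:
f(d) = 13
(f(10) + 41)*(-73) = (13 + 41)*(-73) = 54*(-73) = -3942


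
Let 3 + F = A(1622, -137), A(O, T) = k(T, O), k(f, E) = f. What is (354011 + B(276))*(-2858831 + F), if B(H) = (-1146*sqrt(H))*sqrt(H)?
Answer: -107826091265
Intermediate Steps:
A(O, T) = T
F = -140 (F = -3 - 137 = -140)
B(H) = -1146*H
(354011 + B(276))*(-2858831 + F) = (354011 - 1146*276)*(-2858831 - 140) = (354011 - 316296)*(-2858971) = 37715*(-2858971) = -107826091265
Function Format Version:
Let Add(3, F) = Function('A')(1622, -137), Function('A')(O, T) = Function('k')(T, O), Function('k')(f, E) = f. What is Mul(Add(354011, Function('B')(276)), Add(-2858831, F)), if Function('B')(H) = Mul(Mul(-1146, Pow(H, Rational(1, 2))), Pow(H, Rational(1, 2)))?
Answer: -107826091265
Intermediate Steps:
Function('A')(O, T) = T
F = -140 (F = Add(-3, -137) = -140)
Function('B')(H) = Mul(-1146, H)
Mul(Add(354011, Function('B')(276)), Add(-2858831, F)) = Mul(Add(354011, Mul(-1146, 276)), Add(-2858831, -140)) = Mul(Add(354011, -316296), -2858971) = Mul(37715, -2858971) = -107826091265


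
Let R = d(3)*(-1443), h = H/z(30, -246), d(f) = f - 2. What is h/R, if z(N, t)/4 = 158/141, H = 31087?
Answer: -1461089/303992 ≈ -4.8063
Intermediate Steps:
d(f) = -2 + f
z(N, t) = 632/141 (z(N, t) = 4*(158/141) = 632/141)
h = 4383267/632 (h = 31087/(632/141) = 31087*(141/632) = 4383267/632 ≈ 6935.5)
R = -1443 (R = (-2 + 3)*(-1443) = 1*(-1443) = -1443)
h/R = (4383267/632)/(-1443) = (4383267/632)*(-1/1443) = -1461089/303992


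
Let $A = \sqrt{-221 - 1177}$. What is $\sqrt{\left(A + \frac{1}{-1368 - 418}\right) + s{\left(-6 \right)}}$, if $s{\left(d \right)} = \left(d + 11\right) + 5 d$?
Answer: $\frac{\sqrt{-79746686 + 3189796 i \sqrt{1398}}}{1786} \approx 3.1605 + 5.9152 i$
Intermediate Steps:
$A = i \sqrt{1398}$ ($A = \sqrt{-1398} = i \sqrt{1398} \approx 37.39 i$)
$s{\left(d \right)} = 11 + 6 d$ ($s{\left(d \right)} = \left(11 + d\right) + 5 d = 11 + 6 d$)
$\sqrt{\left(A + \frac{1}{-1368 - 418}\right) + s{\left(-6 \right)}} = \sqrt{\left(i \sqrt{1398} + \frac{1}{-1368 - 418}\right) + \left(11 + 6 \left(-6\right)\right)} = \sqrt{\left(i \sqrt{1398} + \frac{1}{-1786}\right) + \left(11 - 36\right)} = \sqrt{\left(i \sqrt{1398} - \frac{1}{1786}\right) - 25} = \sqrt{\left(- \frac{1}{1786} + i \sqrt{1398}\right) - 25} = \sqrt{- \frac{44651}{1786} + i \sqrt{1398}}$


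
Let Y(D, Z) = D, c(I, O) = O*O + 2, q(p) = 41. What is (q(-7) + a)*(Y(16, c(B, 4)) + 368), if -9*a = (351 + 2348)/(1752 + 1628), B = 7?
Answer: 39824672/2535 ≈ 15710.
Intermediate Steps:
c(I, O) = 2 + O² (c(I, O) = O² + 2 = 2 + O²)
a = -2699/30420 (a = -(351 + 2348)/(9*(1752 + 1628)) = -2699/(9*3380) = -⅑*2699/3380 = -2699/30420 ≈ -0.088724)
(q(-7) + a)*(Y(16, c(B, 4)) + 368) = (41 - 2699/30420)*(16 + 368) = (1244521/30420)*384 = 39824672/2535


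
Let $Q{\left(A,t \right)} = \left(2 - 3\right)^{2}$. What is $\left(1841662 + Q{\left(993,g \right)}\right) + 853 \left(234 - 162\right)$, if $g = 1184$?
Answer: $1903079$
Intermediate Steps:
$Q{\left(A,t \right)} = 1$ ($Q{\left(A,t \right)} = \left(-1\right)^{2} = 1$)
$\left(1841662 + Q{\left(993,g \right)}\right) + 853 \left(234 - 162\right) = \left(1841662 + 1\right) + 853 \left(234 - 162\right) = 1841663 + 853 \cdot 72 = 1841663 + 61416 = 1903079$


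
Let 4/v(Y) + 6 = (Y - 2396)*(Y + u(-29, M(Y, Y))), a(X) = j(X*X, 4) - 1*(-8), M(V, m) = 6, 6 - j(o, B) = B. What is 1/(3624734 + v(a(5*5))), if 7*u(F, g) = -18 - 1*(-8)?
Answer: 71601/259534579120 ≈ 2.7588e-7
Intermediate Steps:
j(o, B) = 6 - B
a(X) = 10 (a(X) = (6 - 1*4) - 1*(-8) = (6 - 4) + 8 = 2 + 8 = 10)
u(F, g) = -10/7 (u(F, g) = (-18 - 1*(-8))/7 = (-18 + 8)/7 = (⅐)*(-10) = -10/7)
v(Y) = 4/(-6 + (-2396 + Y)*(-10/7 + Y)) (v(Y) = 4/(-6 + (Y - 2396)*(Y - 10/7)) = 4/(-6 + (-2396 + Y)*(-10/7 + Y)))
1/(3624734 + v(a(5*5))) = 1/(3624734 + 28/(23918 - 16782*10 + 7*10²)) = 1/(3624734 + 28/(23918 - 167820 + 7*100)) = 1/(3624734 + 28/(23918 - 167820 + 700)) = 1/(3624734 + 28/(-143202)) = 1/(3624734 + 28*(-1/143202)) = 1/(3624734 - 14/71601) = 1/(259534579120/71601) = 71601/259534579120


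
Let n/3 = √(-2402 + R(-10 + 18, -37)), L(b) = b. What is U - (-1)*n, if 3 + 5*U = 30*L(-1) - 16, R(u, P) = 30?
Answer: -49/5 + 6*I*√593 ≈ -9.8 + 146.11*I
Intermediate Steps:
n = 6*I*√593 (n = 3*√(-2402 + 30) = 3*√(-2372) = 3*(2*I*√593) = 6*I*√593 ≈ 146.11*I)
U = -49/5 (U = -⅗ + (30*(-1) - 16)/5 = -⅗ + (-30 - 16)/5 = -⅗ + (⅕)*(-46) = -⅗ - 46/5 = -49/5 ≈ -9.8000)
U - (-1)*n = -49/5 - (-1)*6*I*√593 = -49/5 - (-6)*I*√593 = -49/5 + 6*I*√593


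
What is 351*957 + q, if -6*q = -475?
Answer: 2015917/6 ≈ 3.3599e+5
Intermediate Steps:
q = 475/6 (q = -1/6*(-475) = 475/6 ≈ 79.167)
351*957 + q = 351*957 + 475/6 = 335907 + 475/6 = 2015917/6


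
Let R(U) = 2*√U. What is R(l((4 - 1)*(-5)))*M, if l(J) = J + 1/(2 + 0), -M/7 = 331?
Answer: -2317*I*√58 ≈ -17646.0*I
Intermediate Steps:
M = -2317 (M = -7*331 = -2317)
l(J) = ½ + J (l(J) = J + 1/2 = J + ½ = ½ + J)
R(l((4 - 1)*(-5)))*M = (2*√(½ + (4 - 1)*(-5)))*(-2317) = (2*√(½ + 3*(-5)))*(-2317) = (2*√(½ - 15))*(-2317) = (2*√(-29/2))*(-2317) = (2*(I*√58/2))*(-2317) = (I*√58)*(-2317) = -2317*I*√58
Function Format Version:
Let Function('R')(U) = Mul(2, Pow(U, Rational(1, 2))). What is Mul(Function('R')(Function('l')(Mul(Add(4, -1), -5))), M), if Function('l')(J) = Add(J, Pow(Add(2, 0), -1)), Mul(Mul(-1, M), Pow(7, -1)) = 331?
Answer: Mul(-2317, I, Pow(58, Rational(1, 2))) ≈ Mul(-17646., I)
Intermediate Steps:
M = -2317 (M = Mul(-7, 331) = -2317)
Function('l')(J) = Add(Rational(1, 2), J) (Function('l')(J) = Add(J, Pow(2, -1)) = Add(J, Rational(1, 2)) = Add(Rational(1, 2), J))
Mul(Function('R')(Function('l')(Mul(Add(4, -1), -5))), M) = Mul(Mul(2, Pow(Add(Rational(1, 2), Mul(Add(4, -1), -5)), Rational(1, 2))), -2317) = Mul(Mul(2, Pow(Add(Rational(1, 2), Mul(3, -5)), Rational(1, 2))), -2317) = Mul(Mul(2, Pow(Add(Rational(1, 2), -15), Rational(1, 2))), -2317) = Mul(Mul(2, Pow(Rational(-29, 2), Rational(1, 2))), -2317) = Mul(Mul(2, Mul(Rational(1, 2), I, Pow(58, Rational(1, 2)))), -2317) = Mul(Mul(I, Pow(58, Rational(1, 2))), -2317) = Mul(-2317, I, Pow(58, Rational(1, 2)))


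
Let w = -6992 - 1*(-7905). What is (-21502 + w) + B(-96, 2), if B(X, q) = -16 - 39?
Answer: -20644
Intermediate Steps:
w = 913 (w = -6992 + 7905 = 913)
B(X, q) = -55
(-21502 + w) + B(-96, 2) = (-21502 + 913) - 55 = -20589 - 55 = -20644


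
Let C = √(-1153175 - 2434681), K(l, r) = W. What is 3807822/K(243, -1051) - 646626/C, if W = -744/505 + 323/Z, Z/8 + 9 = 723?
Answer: -646111236960/240389 + 107771*I*√224241/149494 ≈ -2.6878e+6 + 341.38*I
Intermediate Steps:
Z = 5712 (Z = -72 + 8*723 = -72 + 5784 = 5712)
W = -240389/169680 (W = -744/505 + 323/5712 = -744*1/505 + 323*(1/5712) = -744/505 + 19/336 = -240389/169680 ≈ -1.4167)
K(l, r) = -240389/169680
C = 4*I*√224241 (C = √(-3587856) = 4*I*√224241 ≈ 1894.2*I)
3807822/K(243, -1051) - 646626/C = 3807822/(-240389/169680) - 646626*(-I*√224241/896964) = 3807822*(-169680/240389) - (-107771)*I*√224241/149494 = -646111236960/240389 + 107771*I*√224241/149494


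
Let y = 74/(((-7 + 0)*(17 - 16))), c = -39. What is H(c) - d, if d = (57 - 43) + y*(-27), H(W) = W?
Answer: -2369/7 ≈ -338.43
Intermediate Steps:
y = -74/7 (y = 74/((-7*1)) = 74/(-7) = 74*(-1/7) = -74/7 ≈ -10.571)
d = 2096/7 (d = (57 - 43) - 74/7*(-27) = 14 + 1998/7 = 2096/7 ≈ 299.43)
H(c) - d = -39 - 1*2096/7 = -39 - 2096/7 = -2369/7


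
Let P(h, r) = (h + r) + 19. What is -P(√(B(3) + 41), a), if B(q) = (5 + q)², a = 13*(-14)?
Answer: 163 - √105 ≈ 152.75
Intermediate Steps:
a = -182
P(h, r) = 19 + h + r
-P(√(B(3) + 41), a) = -(19 + √((5 + 3)² + 41) - 182) = -(19 + √(8² + 41) - 182) = -(19 + √(64 + 41) - 182) = -(19 + √105 - 182) = -(-163 + √105) = 163 - √105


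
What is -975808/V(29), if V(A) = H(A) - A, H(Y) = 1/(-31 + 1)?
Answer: 29274240/871 ≈ 33610.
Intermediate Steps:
H(Y) = -1/30 (H(Y) = 1/(-30) = -1/30)
V(A) = -1/30 - A
-975808/V(29) = -975808/(-1/30 - 1*29) = -975808/(-1/30 - 29) = -975808/(-871/30) = -975808*(-30/871) = 29274240/871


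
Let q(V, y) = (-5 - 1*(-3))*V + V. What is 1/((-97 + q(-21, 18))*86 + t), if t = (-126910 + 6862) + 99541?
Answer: -1/27043 ≈ -3.6978e-5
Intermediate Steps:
q(V, y) = -V (q(V, y) = (-5 + 3)*V + V = -2*V + V = -V)
t = -20507 (t = -120048 + 99541 = -20507)
1/((-97 + q(-21, 18))*86 + t) = 1/((-97 - 1*(-21))*86 - 20507) = 1/((-97 + 21)*86 - 20507) = 1/(-76*86 - 20507) = 1/(-6536 - 20507) = 1/(-27043) = -1/27043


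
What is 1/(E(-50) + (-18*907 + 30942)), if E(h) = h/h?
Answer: 1/14617 ≈ 6.8413e-5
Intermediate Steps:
E(h) = 1
1/(E(-50) + (-18*907 + 30942)) = 1/(1 + (-18*907 + 30942)) = 1/(1 + (-16326 + 30942)) = 1/(1 + 14616) = 1/14617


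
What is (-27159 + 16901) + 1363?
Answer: -8895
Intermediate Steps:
(-27159 + 16901) + 1363 = -10258 + 1363 = -8895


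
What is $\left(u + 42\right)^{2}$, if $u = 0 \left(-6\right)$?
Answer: $1764$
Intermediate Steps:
$u = 0$
$\left(u + 42\right)^{2} = \left(0 + 42\right)^{2} = 42^{2} = 1764$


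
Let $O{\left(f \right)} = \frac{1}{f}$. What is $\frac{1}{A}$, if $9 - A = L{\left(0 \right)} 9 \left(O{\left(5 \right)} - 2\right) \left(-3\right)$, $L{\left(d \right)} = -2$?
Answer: $\frac{5}{531} \approx 0.0094162$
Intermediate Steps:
$A = \frac{531}{5}$ ($A = 9 - \left(-2\right) 9 \left(\frac{1}{5} - 2\right) \left(-3\right) = 9 - - 18 \left(\frac{1}{5} - 2\right) \left(-3\right) = 9 - - 18 \left(\left(- \frac{9}{5}\right) \left(-3\right)\right) = 9 - \left(-18\right) \frac{27}{5} = 9 - - \frac{486}{5} = 9 + \frac{486}{5} = \frac{531}{5} \approx 106.2$)
$\frac{1}{A} = \frac{1}{\frac{531}{5}} = \frac{5}{531}$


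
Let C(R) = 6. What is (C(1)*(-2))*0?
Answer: 0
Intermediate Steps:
(C(1)*(-2))*0 = (6*(-2))*0 = -12*0 = 0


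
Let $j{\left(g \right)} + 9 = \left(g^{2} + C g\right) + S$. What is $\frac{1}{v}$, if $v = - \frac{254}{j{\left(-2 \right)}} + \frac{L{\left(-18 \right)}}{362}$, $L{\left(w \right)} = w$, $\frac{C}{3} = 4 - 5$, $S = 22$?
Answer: $- \frac{4163}{46181} \approx -0.090145$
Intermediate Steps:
$C = -3$ ($C = 3 \left(4 - 5\right) = 3 \left(-1\right) = -3$)
$j{\left(g \right)} = 13 + g^{2} - 3 g$ ($j{\left(g \right)} = -9 + \left(\left(g^{2} - 3 g\right) + 22\right) = -9 + \left(22 + g^{2} - 3 g\right) = 13 + g^{2} - 3 g$)
$v = - \frac{46181}{4163}$ ($v = - \frac{254}{13 + \left(-2\right)^{2} - -6} - \frac{18}{362} = - \frac{254}{13 + 4 + 6} - \frac{9}{181} = - \frac{254}{23} - \frac{9}{181} = - \frac{46181}{4163} \approx -11.093$)
$\frac{1}{v} = \frac{1}{- \frac{46181}{4163}} = - \frac{4163}{46181}$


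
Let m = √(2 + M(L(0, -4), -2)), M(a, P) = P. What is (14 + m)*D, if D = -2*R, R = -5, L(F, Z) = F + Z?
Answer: 140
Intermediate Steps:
m = 0 (m = √(2 - 2) = √0 = 0)
D = 10 (D = -2*(-5) = 10)
(14 + m)*D = (14 + 0)*10 = 14*10 = 140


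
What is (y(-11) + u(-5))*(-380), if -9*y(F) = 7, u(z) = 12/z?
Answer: 10868/9 ≈ 1207.6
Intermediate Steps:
y(F) = -7/9 (y(F) = -⅑*7 = -7/9)
(y(-11) + u(-5))*(-380) = (-7/9 + 12/(-5))*(-380) = (-7/9 + 12*(-⅕))*(-380) = (-7/9 - 12/5)*(-380) = -143/45*(-380) = 10868/9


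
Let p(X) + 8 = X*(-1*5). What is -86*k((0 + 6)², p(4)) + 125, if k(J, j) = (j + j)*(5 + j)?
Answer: -110643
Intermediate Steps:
p(X) = -8 - 5*X (p(X) = -8 + X*(-1*5) = -8 + X*(-5) = -8 - 5*X)
k(J, j) = 2*j*(5 + j) (k(J, j) = (2*j)*(5 + j) = 2*j*(5 + j))
-86*k((0 + 6)², p(4)) + 125 = -172*(-8 - 5*4)*(5 + (-8 - 5*4)) + 125 = -172*(-8 - 20)*(5 + (-8 - 20)) + 125 = -172*(-28)*(5 - 28) + 125 = -172*(-28)*(-23) + 125 = -86*1288 + 125 = -110768 + 125 = -110643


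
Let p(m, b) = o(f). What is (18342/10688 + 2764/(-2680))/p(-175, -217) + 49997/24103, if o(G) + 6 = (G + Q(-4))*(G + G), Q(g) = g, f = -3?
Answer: 3251787317179/1553405569920 ≈ 2.0933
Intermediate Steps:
o(G) = -6 + 2*G*(-4 + G) (o(G) = -6 + (G - 4)*(G + G) = -6 + (-4 + G)*(2*G) = -6 + 2*G*(-4 + G))
p(m, b) = 36 (p(m, b) = -6 - 8*(-3) + 2*(-3)² = -6 + 24 + 2*9 = -6 + 24 + 18 = 36)
(18342/10688 + 2764/(-2680))/p(-175, -217) + 49997/24103 = (18342/10688 + 2764/(-2680))/36 + 49997/24103 = (18342*(1/10688) + 2764*(-1/2680))*(1/36) + 49997*(1/24103) = (9171/5344 - 691/670)*(1/36) + 49997/24103 = (1225933/1790240)*(1/36) + 49997/24103 = 1225933/64448640 + 49997/24103 = 3251787317179/1553405569920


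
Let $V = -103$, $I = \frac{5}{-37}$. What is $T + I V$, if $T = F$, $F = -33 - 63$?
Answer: $- \frac{3037}{37} \approx -82.081$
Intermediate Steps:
$I = - \frac{5}{37}$ ($I = 5 \left(- \frac{1}{37}\right) = - \frac{5}{37} \approx -0.13514$)
$F = -96$
$T = -96$
$T + I V = -96 - - \frac{515}{37} = -96 + \frac{515}{37} = - \frac{3037}{37}$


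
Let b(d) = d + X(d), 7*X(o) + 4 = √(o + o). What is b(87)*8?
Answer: 4840/7 + 8*√174/7 ≈ 706.50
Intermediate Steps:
X(o) = -4/7 + √2*√o/7 (X(o) = -4/7 + √(o + o)/7 = -4/7 + √(2*o)/7 = -4/7 + (√2*√o)/7 = -4/7 + √2*√o/7)
b(d) = -4/7 + d + √2*√d/7 (b(d) = d + (-4/7 + √2*√d/7) = -4/7 + d + √2*√d/7)
b(87)*8 = (-4/7 + 87 + √2*√87/7)*8 = (-4/7 + 87 + √174/7)*8 = (605/7 + √174/7)*8 = 4840/7 + 8*√174/7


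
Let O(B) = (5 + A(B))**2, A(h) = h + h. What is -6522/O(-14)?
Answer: -6522/529 ≈ -12.329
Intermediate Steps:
A(h) = 2*h
O(B) = (5 + 2*B)**2
-6522/O(-14) = -6522/(5 + 2*(-14))**2 = -6522/(5 - 28)**2 = -6522/((-23)**2) = -6522/529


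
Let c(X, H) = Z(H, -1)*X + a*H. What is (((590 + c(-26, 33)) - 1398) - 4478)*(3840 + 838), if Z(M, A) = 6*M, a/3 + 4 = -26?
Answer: -62703912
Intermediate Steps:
a = -90 (a = -12 + 3*(-26) = -12 - 78 = -90)
c(X, H) = -90*H + 6*H*X (c(X, H) = (6*H)*X - 90*H = 6*H*X - 90*H = -90*H + 6*H*X)
(((590 + c(-26, 33)) - 1398) - 4478)*(3840 + 838) = (((590 + 6*33*(-15 - 26)) - 1398) - 4478)*(3840 + 838) = (((590 + 6*33*(-41)) - 1398) - 4478)*4678 = (((590 - 8118) - 1398) - 4478)*4678 = ((-7528 - 1398) - 4478)*4678 = (-8926 - 4478)*4678 = -13404*4678 = -62703912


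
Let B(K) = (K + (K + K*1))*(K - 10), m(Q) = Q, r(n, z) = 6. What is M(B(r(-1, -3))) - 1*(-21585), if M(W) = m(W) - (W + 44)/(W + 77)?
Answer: 107593/5 ≈ 21519.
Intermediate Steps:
B(K) = 3*K*(-10 + K) (B(K) = (K + (K + K))*(-10 + K) = (K + 2*K)*(-10 + K) = (3*K)*(-10 + K) = 3*K*(-10 + K))
M(W) = W - (44 + W)/(77 + W) (M(W) = W - (W + 44)/(W + 77) = W - (44 + W)/(77 + W))
M(B(r(-1, -3))) - 1*(-21585) = (-44 + (3*6*(-10 + 6))² + 76*(3*6*(-10 + 6)))/(77 + 3*6*(-10 + 6)) - 1*(-21585) = (-44 + (3*6*(-4))² + 76*(3*6*(-4)))/(77 + 3*6*(-4)) + 21585 = (-44 + (-72)² + 76*(-72))/(77 - 72) + 21585 = (-44 + 5184 - 5472)/5 + 21585 = (⅕)*(-332) + 21585 = -332/5 + 21585 = 107593/5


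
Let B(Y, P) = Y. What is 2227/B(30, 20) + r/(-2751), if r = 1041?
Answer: 2031749/27510 ≈ 73.855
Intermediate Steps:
2227/B(30, 20) + r/(-2751) = 2227/30 + 1041/(-2751) = 2227*(1/30) + 1041*(-1/2751) = 2227/30 - 347/917 = 2031749/27510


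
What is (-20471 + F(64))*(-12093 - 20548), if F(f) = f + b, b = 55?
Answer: 664309632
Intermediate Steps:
F(f) = 55 + f (F(f) = f + 55 = 55 + f)
(-20471 + F(64))*(-12093 - 20548) = (-20471 + (55 + 64))*(-12093 - 20548) = (-20471 + 119)*(-32641) = -20352*(-32641) = 664309632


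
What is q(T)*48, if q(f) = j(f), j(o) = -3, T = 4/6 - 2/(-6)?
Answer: -144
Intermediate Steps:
T = 1 (T = 4*(⅙) - 2*(-⅙) = ⅔ + ⅓ = 1)
q(f) = -3
q(T)*48 = -3*48 = -144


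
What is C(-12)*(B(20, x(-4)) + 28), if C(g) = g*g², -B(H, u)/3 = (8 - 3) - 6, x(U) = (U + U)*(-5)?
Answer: -53568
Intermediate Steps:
x(U) = -10*U (x(U) = (2*U)*(-5) = -10*U)
B(H, u) = 3 (B(H, u) = -3*((8 - 3) - 6) = -3*(5 - 6) = -3*(-1) = 3)
C(g) = g³
C(-12)*(B(20, x(-4)) + 28) = (-12)³*(3 + 28) = -1728*31 = -53568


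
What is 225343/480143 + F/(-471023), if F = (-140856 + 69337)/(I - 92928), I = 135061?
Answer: 638872013936922/1361247387263491 ≈ 0.46933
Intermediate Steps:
F = -10217/6019 (F = (-140856 + 69337)/(135061 - 92928) = -71519/42133 = -71519*1/42133 = -10217/6019 ≈ -1.6975)
225343/480143 + F/(-471023) = 225343/480143 - 10217/6019/(-471023) = 225343*(1/480143) - 10217/6019*(-1/471023) = 225343/480143 + 10217/2835087437 = 638872013936922/1361247387263491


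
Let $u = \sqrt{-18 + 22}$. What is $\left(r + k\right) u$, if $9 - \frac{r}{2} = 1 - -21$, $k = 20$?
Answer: $-12$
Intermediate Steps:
$u = 2$ ($u = \sqrt{4} = 2$)
$r = -26$ ($r = 18 - 2 \left(1 - -21\right) = 18 - 2 \left(1 + \left(25 - 4\right)\right) = 18 - 2 \left(1 + 21\right) = 18 - 44 = -26$)
$\left(r + k\right) u = \left(-26 + 20\right) 2 = \left(-6\right) 2 = -12$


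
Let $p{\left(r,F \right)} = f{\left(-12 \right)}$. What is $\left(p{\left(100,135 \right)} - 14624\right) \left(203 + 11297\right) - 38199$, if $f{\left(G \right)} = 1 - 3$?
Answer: $-168237199$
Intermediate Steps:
$f{\left(G \right)} = -2$ ($f{\left(G \right)} = 1 - 3 = -2$)
$p{\left(r,F \right)} = -2$
$\left(p{\left(100,135 \right)} - 14624\right) \left(203 + 11297\right) - 38199 = \left(-2 - 14624\right) \left(203 + 11297\right) - 38199 = \left(-14626\right) 11500 - 38199 = -168199000 - 38199 = -168237199$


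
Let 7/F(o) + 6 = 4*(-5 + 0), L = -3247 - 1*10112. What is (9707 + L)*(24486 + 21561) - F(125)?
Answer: -4372254737/26 ≈ -1.6816e+8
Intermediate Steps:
L = -13359 (L = -3247 - 10112 = -13359)
F(o) = -7/26 (F(o) = 7/(-6 + 4*(-5 + 0)) = 7/(-6 + 4*(-5)) = 7/(-6 - 20) = 7/(-26) = 7*(-1/26) = -7/26)
(9707 + L)*(24486 + 21561) - F(125) = (9707 - 13359)*(24486 + 21561) - 1*(-7/26) = -3652*46047 + 7/26 = -168163644 + 7/26 = -4372254737/26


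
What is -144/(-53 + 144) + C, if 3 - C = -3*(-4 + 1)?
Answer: -690/91 ≈ -7.5824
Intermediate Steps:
C = -6 (C = 3 - (-3)*(-4 + 1) = 3 - (-3)*(-3) = 3 - 1*9 = 3 - 9 = -6)
-144/(-53 + 144) + C = -144/(-53 + 144) - 6 = -144/91 - 6 = -690/91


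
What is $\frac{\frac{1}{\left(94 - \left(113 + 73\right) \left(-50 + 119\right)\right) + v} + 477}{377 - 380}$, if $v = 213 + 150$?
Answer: $- \frac{5903828}{37131} \approx -159.0$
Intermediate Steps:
$v = 363$
$\frac{\frac{1}{\left(94 - \left(113 + 73\right) \left(-50 + 119\right)\right) + v} + 477}{377 - 380} = \frac{\frac{1}{\left(94 - \left(113 + 73\right) \left(-50 + 119\right)\right) + 363} + 477}{377 - 380} = \frac{\frac{1}{\left(94 - 186 \cdot 69\right) + 363} + 477}{-3} = \left(\frac{1}{\left(94 - 12834\right) + 363} + 477\right) \left(- \frac{1}{3}\right) = \left(\frac{1}{-12740 + 363} + 477\right) \left(- \frac{1}{3}\right) = \left(\frac{1}{-12377} + 477\right) \left(- \frac{1}{3}\right) = \left(- \frac{1}{12377} + 477\right) \left(- \frac{1}{3}\right) = \frac{5903828}{12377} \left(- \frac{1}{3}\right) = - \frac{5903828}{37131}$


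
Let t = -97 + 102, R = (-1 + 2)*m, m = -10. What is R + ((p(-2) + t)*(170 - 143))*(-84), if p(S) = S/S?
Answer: -13618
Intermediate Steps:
R = -10 (R = (-1 + 2)*(-10) = 1*(-10) = -10)
t = 5
p(S) = 1
R + ((p(-2) + t)*(170 - 143))*(-84) = -10 + ((1 + 5)*(170 - 143))*(-84) = -10 + (6*27)*(-84) = -10 + 162*(-84) = -10 - 13608 = -13618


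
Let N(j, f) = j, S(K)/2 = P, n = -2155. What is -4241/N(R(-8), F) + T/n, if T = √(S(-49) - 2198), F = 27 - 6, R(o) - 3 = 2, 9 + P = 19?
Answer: -4241/5 - 33*I*√2/2155 ≈ -848.2 - 0.021656*I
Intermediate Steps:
P = 10 (P = -9 + 19 = 10)
S(K) = 20 (S(K) = 2*10 = 20)
R(o) = 5 (R(o) = 3 + 2 = 5)
F = 21
T = 33*I*√2 (T = √(20 - 2198) = √(-2178) = 33*I*√2 ≈ 46.669*I)
-4241/N(R(-8), F) + T/n = -4241/5 + (33*I*√2)/(-2155) = -4241*⅕ + (33*I*√2)*(-1/2155) = -4241/5 - 33*I*√2/2155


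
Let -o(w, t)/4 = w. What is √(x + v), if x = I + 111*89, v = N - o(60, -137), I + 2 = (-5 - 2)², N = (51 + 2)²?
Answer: 5*√519 ≈ 113.91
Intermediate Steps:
N = 2809 (N = 53² = 2809)
o(w, t) = -4*w
I = 47 (I = -2 + (-5 - 2)² = -2 + (-7)² = -2 + 49 = 47)
v = 3049 (v = 2809 - (-4)*60 = 2809 - 1*(-240) = 2809 + 240 = 3049)
x = 9926 (x = 47 + 111*89 = 47 + 9879 = 9926)
√(x + v) = √(9926 + 3049) = √12975 = 5*√519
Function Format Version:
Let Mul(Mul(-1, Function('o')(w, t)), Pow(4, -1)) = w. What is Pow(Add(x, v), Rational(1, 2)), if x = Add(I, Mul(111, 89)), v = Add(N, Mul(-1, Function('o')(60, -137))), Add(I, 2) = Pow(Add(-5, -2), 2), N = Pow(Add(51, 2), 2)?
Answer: Mul(5, Pow(519, Rational(1, 2))) ≈ 113.91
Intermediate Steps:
N = 2809 (N = Pow(53, 2) = 2809)
Function('o')(w, t) = Mul(-4, w)
I = 47 (I = Add(-2, Pow(Add(-5, -2), 2)) = Add(-2, Pow(-7, 2)) = Add(-2, 49) = 47)
v = 3049 (v = Add(2809, Mul(-1, Mul(-4, 60))) = Add(2809, Mul(-1, -240)) = Add(2809, 240) = 3049)
x = 9926 (x = Add(47, Mul(111, 89)) = Add(47, 9879) = 9926)
Pow(Add(x, v), Rational(1, 2)) = Pow(Add(9926, 3049), Rational(1, 2)) = Pow(12975, Rational(1, 2)) = Mul(5, Pow(519, Rational(1, 2)))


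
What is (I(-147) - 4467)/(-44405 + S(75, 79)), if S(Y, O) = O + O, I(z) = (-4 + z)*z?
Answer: -5910/14749 ≈ -0.40071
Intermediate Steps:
I(z) = z*(-4 + z)
S(Y, O) = 2*O
(I(-147) - 4467)/(-44405 + S(75, 79)) = (-147*(-4 - 147) - 4467)/(-44405 + 2*79) = (-147*(-151) - 4467)/(-44405 + 158) = (22197 - 4467)/(-44247) = 17730*(-1/44247) = -5910/14749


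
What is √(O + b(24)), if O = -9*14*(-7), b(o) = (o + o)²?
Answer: 3*√354 ≈ 56.445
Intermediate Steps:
b(o) = 4*o² (b(o) = (2*o)² = 4*o²)
O = 882 (O = -126*(-7) = 882)
√(O + b(24)) = √(882 + 4*24²) = √(882 + 4*576) = √(882 + 2304) = √3186 = 3*√354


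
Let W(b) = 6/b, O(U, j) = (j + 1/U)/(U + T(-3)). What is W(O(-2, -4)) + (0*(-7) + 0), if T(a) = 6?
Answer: -16/3 ≈ -5.3333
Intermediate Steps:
O(U, j) = (j + 1/U)/(6 + U) (O(U, j) = (j + 1/U)/(U + 6) = (j + 1/U)/(6 + U))
W(O(-2, -4)) + (0*(-7) + 0) = 6/(((1 - 2*(-4))/((-2)*(6 - 2)))) + (0*(-7) + 0) = 6/((-½*(1 + 8)/4)) + (0 + 0) = 6/((-½*¼*9)) + 0 = 6/(-9/8) + 0 = 6*(-8/9) + 0 = -16/3 + 0 = -16/3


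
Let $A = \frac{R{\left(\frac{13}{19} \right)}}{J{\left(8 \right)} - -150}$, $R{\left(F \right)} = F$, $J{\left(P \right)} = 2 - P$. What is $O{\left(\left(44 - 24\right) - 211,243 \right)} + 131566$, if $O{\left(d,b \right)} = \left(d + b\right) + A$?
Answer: $\frac{360106861}{2736} \approx 1.3162 \cdot 10^{5}$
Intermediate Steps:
$A = \frac{13}{2736}$ ($A = \frac{13 \cdot \frac{1}{19}}{\left(2 - 8\right) - -150} = \frac{13 \cdot \frac{1}{19}}{\left(2 - 8\right) + 150} = \frac{13}{19 \left(-6 + 150\right)} = \frac{13}{19 \cdot 144} = \frac{13}{19} \cdot \frac{1}{144} = \frac{13}{2736} \approx 0.0047515$)
$O{\left(d,b \right)} = \frac{13}{2736} + b + d$ ($O{\left(d,b \right)} = \left(d + b\right) + \frac{13}{2736} = \left(b + d\right) + \frac{13}{2736} = \frac{13}{2736} + b + d$)
$O{\left(\left(44 - 24\right) - 211,243 \right)} + 131566 = \left(\frac{13}{2736} + 243 + \left(\left(44 - 24\right) - 211\right)\right) + 131566 = \left(\frac{13}{2736} + 243 + \left(20 - 211\right)\right) + 131566 = \left(\frac{13}{2736} + 243 - 191\right) + 131566 = \frac{142285}{2736} + 131566 = \frac{360106861}{2736}$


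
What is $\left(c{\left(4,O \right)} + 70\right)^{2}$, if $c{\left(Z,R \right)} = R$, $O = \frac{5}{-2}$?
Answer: $\frac{18225}{4} \approx 4556.3$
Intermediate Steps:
$O = - \frac{5}{2}$ ($O = 5 \left(- \frac{1}{2}\right) = - \frac{5}{2} \approx -2.5$)
$\left(c{\left(4,O \right)} + 70\right)^{2} = \left(- \frac{5}{2} + 70\right)^{2} = \left(\frac{135}{2}\right)^{2} = \frac{18225}{4}$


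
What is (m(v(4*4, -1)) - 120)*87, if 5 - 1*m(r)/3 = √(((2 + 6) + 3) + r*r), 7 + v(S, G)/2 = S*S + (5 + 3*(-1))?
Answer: -9135 - 261*√252015 ≈ -1.4016e+5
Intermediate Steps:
v(S, G) = -10 + 2*S² (v(S, G) = -14 + 2*(S*S + (5 + 3*(-1))) = -14 + 2*(S² + (5 - 3)) = -14 + 2*(S² + 2) = -14 + 2*(2 + S²) = -14 + (4 + 2*S²) = -10 + 2*S²)
m(r) = 15 - 3*√(11 + r²) (m(r) = 15 - 3*√(((2 + 6) + 3) + r*r) = 15 - 3*√((8 + 3) + r²) = 15 - 3*√(11 + r²))
(m(v(4*4, -1)) - 120)*87 = ((15 - 3*√(11 + (-10 + 2*(4*4)²)²)) - 120)*87 = ((15 - 3*√(11 + (-10 + 2*16²)²)) - 120)*87 = ((15 - 3*√(11 + (-10 + 2*256)²)) - 120)*87 = ((15 - 3*√(11 + (-10 + 512)²)) - 120)*87 = ((15 - 3*√(11 + 502²)) - 120)*87 = ((15 - 3*√(11 + 252004)) - 120)*87 = ((15 - 3*√252015) - 120)*87 = (-105 - 3*√252015)*87 = -9135 - 261*√252015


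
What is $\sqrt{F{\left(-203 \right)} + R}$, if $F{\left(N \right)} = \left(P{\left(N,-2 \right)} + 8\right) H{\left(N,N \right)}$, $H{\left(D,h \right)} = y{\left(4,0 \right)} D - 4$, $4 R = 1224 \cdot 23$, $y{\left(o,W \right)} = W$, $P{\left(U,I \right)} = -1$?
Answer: $\sqrt{7010} \approx 83.726$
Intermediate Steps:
$R = 7038$ ($R = \frac{1224 \cdot 23}{4} = \frac{1}{4} \cdot 28152 = 7038$)
$H{\left(D,h \right)} = -4$ ($H{\left(D,h \right)} = 0 D - 4 = 0 - 4 = -4$)
$F{\left(N \right)} = -28$ ($F{\left(N \right)} = \left(-1 + 8\right) \left(-4\right) = 7 \left(-4\right) = -28$)
$\sqrt{F{\left(-203 \right)} + R} = \sqrt{-28 + 7038} = \sqrt{7010}$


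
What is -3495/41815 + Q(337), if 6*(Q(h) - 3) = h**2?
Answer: 949923887/50178 ≈ 18931.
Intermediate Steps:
Q(h) = 3 + h**2/6
-3495/41815 + Q(337) = -3495/41815 + (3 + (1/6)*337**2) = -3495*1/41815 + (3 + (1/6)*113569) = -699/8363 + (3 + 113569/6) = -699/8363 + 113587/6 = 949923887/50178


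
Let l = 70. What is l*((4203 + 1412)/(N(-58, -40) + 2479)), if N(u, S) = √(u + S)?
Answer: 974370950/6145539 - 2751350*I*√2/6145539 ≈ 158.55 - 0.63314*I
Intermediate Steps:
N(u, S) = √(S + u)
l*((4203 + 1412)/(N(-58, -40) + 2479)) = 70*((4203 + 1412)/(√(-40 - 58) + 2479)) = 70*(5615/(√(-98) + 2479)) = 70*(5615/(7*I*√2 + 2479)) = 70*(5615/(2479 + 7*I*√2)) = 393050/(2479 + 7*I*√2)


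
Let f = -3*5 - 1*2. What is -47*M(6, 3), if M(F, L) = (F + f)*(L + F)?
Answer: 4653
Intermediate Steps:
f = -17 (f = -15 - 2 = -17)
M(F, L) = (-17 + F)*(F + L) (M(F, L) = (F - 17)*(L + F) = (-17 + F)*(F + L))
-47*M(6, 3) = -47*(6² - 17*6 - 17*3 + 6*3) = -47*(36 - 102 - 51 + 18) = -47*(-99) = 4653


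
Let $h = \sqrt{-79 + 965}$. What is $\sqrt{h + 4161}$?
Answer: $\sqrt{4161 + \sqrt{886}} \approx 64.736$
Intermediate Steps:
$h = \sqrt{886} \approx 29.766$
$\sqrt{h + 4161} = \sqrt{\sqrt{886} + 4161} = \sqrt{4161 + \sqrt{886}}$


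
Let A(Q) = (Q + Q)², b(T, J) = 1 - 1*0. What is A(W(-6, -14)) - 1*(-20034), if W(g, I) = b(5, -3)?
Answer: 20038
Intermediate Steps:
b(T, J) = 1 (b(T, J) = 1 + 0 = 1)
W(g, I) = 1
A(Q) = 4*Q² (A(Q) = (2*Q)² = 4*Q²)
A(W(-6, -14)) - 1*(-20034) = 4*1² - 1*(-20034) = 4*1 + 20034 = 4 + 20034 = 20038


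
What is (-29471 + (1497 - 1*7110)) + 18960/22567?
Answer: -791721668/22567 ≈ -35083.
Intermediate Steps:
(-29471 + (1497 - 1*7110)) + 18960/22567 = (-29471 + (1497 - 7110)) + 18960*(1/22567) = (-29471 - 5613) + 18960/22567 = -35084 + 18960/22567 = -791721668/22567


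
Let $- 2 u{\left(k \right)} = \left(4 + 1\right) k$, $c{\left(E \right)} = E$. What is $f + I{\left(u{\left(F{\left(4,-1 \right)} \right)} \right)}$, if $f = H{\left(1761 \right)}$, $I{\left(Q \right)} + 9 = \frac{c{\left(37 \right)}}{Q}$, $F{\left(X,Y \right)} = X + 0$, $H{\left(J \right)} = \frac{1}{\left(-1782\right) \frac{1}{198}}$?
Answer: $- \frac{1153}{90} \approx -12.811$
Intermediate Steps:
$H{\left(J \right)} = - \frac{1}{9}$ ($H{\left(J \right)} = \frac{1}{\left(-1782\right) \frac{1}{198}} = \frac{1}{-9} = - \frac{1}{9}$)
$F{\left(X,Y \right)} = X$
$u{\left(k \right)} = - \frac{5 k}{2}$ ($u{\left(k \right)} = - \frac{\left(4 + 1\right) k}{2} = - \frac{5 k}{2}$)
$I{\left(Q \right)} = -9 + \frac{37}{Q}$
$f = - \frac{1}{9} \approx -0.11111$
$f + I{\left(u{\left(F{\left(4,-1 \right)} \right)} \right)} = - \frac{1}{9} - \left(9 - \frac{37}{\left(- \frac{5}{2}\right) 4}\right) = - \frac{1}{9} - \left(9 - \frac{37}{-10}\right) = - \frac{1}{9} + \left(-9 + 37 \left(- \frac{1}{10}\right)\right) = - \frac{1}{9} - \frac{127}{10} = - \frac{1153}{90}$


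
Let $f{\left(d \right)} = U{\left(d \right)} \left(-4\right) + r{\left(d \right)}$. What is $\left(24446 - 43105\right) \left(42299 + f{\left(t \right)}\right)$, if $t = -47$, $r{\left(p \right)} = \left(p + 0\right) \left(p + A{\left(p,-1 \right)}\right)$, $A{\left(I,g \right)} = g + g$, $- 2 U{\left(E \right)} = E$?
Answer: $-830474772$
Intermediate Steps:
$U{\left(E \right)} = - \frac{E}{2}$
$A{\left(I,g \right)} = 2 g$
$r{\left(p \right)} = p \left(-2 + p\right)$ ($r{\left(p \right)} = \left(p + 0\right) \left(p + 2 \left(-1\right)\right) = p \left(p - 2\right) = p \left(-2 + p\right)$)
$f{\left(d \right)} = 2 d + d \left(-2 + d\right)$ ($f{\left(d \right)} = - \frac{d}{2} \left(-4\right) + d \left(-2 + d\right) = 2 d + d \left(-2 + d\right)$)
$\left(24446 - 43105\right) \left(42299 + f{\left(t \right)}\right) = \left(24446 - 43105\right) \left(42299 + \left(-47\right)^{2}\right) = - 18659 \left(42299 + 2209\right) = \left(-18659\right) 44508 = -830474772$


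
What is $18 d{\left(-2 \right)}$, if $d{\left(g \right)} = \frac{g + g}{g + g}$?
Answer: $18$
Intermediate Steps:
$d{\left(g \right)} = 1$ ($d{\left(g \right)} = \frac{2 g}{2 g} = 2 g \frac{1}{2 g} = 1$)
$18 d{\left(-2 \right)} = 18 \cdot 1 = 18$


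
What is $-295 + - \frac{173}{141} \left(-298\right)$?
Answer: $\frac{9959}{141} \approx 70.631$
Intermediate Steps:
$-295 + - \frac{173}{141} \left(-298\right) = -295 + \left(-173\right) \frac{1}{141} \left(-298\right) = -295 - - \frac{51554}{141} = -295 + \frac{51554}{141} = \frac{9959}{141}$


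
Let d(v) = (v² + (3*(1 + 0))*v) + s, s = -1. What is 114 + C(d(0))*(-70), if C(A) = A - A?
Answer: 114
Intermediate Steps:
d(v) = -1 + v² + 3*v (d(v) = (v² + (3*(1 + 0))*v) - 1 = (v² + (3*1)*v) - 1 = (v² + 3*v) - 1 = -1 + v² + 3*v)
C(A) = 0
114 + C(d(0))*(-70) = 114 + 0*(-70) = 114 + 0 = 114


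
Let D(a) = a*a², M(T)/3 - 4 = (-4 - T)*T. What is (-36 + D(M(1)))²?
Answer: 3969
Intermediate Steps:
M(T) = 12 + 3*T*(-4 - T) (M(T) = 12 + 3*((-4 - T)*T) = 12 + 3*(T*(-4 - T)) = 12 + 3*T*(-4 - T))
D(a) = a³
(-36 + D(M(1)))² = (-36 + (12 - 12*1 - 3*1²)³)² = (-36 + (12 - 12 - 3*1)³)² = (-36 + (12 - 12 - 3)³)² = (-36 + (-3)³)² = (-36 - 27)² = (-63)² = 3969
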